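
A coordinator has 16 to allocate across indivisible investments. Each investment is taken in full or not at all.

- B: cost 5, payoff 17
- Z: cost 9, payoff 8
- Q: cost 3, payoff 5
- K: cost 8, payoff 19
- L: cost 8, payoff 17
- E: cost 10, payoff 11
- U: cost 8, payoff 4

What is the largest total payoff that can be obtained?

41

Allowing fractional choices, the relaxed optimum would be about 42.4, but investments are indivisible.
B + Q + L: cost 5 + 3 + 8 = 16 ≤ 16, payoff 17 + 5 + 17 = 39.
B + Q + K: cost 5 + 3 + 8 = 16 ≤ 16, payoff 17 + 5 + 19 = 41.
Best is B, Q, and K with total payoff 41.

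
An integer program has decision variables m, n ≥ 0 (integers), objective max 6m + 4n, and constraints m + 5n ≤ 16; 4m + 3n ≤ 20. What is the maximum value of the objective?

(m,n)=(5,0) is feasible, giving 30.
(m,n)=(4,1) is feasible, giving 28.
(m,n)=(4,0) is feasible, giving 24.
The best lattice point is (5,0), giving 30.

30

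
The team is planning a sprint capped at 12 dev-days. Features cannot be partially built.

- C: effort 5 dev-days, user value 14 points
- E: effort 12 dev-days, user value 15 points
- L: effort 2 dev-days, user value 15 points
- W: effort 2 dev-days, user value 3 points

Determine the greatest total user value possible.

32

Allowing fractional choices, the relaxed optimum would be about 35.8, but features are indivisible.
L + W: effort 2 + 2 = 4 ≤ 12, user value 15 + 3 = 18.
C + L: effort 5 + 2 = 7 ≤ 12, user value 14 + 15 = 29.
C + L + W: effort 5 + 2 + 2 = 9 ≤ 12, user value 14 + 15 + 3 = 32.
Best is C, L, and W with total user value 32.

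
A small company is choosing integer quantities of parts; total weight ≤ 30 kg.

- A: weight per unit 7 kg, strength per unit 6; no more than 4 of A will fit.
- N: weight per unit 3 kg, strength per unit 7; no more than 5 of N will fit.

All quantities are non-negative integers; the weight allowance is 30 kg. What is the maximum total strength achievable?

N has the best ratio (7/3); taking only N gives at most 5×7 = 35 (stopped by the supply cap of 5).
Mixing does better — 2×A and 5×N: weight 29 ≤ 30, strength 2·6 + 5·7 = 47.

47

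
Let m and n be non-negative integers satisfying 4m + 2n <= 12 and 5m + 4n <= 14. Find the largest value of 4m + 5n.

(m,n)=(0,3): 4·0+2·3=6≤12, 5·0+4·3=12≤14, objective 15.
(m,n)=(1,2): 4·1+2·2=8≤12, 5·1+4·2=13≤14, objective 14.
(m,n)=(0,2): 4·0+2·2=4≤12, 5·0+4·2=8≤14, objective 10.
Maximum is 15 at (m,n)=(0,3).

15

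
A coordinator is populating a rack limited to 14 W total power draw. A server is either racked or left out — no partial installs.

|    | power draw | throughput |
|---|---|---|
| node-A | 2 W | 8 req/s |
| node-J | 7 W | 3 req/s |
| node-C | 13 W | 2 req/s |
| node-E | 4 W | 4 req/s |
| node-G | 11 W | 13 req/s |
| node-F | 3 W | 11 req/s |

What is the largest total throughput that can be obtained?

24

Treat it as a binary knapsack problem.
Allowing fractional choices, the relaxed optimum would be about 29.6, but servers are indivisible.
node-A + node-E + node-F: power draw 2 + 4 + 3 = 9 ≤ 14, throughput 8 + 4 + 11 = 23.
node-G + node-F: power draw 11 + 3 = 14 ≤ 14, throughput 13 + 11 = 24.
node-A + node-J + node-F: power draw 2 + 7 + 3 = 12 ≤ 14, throughput 8 + 3 + 11 = 22.
Best is node-G and node-F with total throughput 24.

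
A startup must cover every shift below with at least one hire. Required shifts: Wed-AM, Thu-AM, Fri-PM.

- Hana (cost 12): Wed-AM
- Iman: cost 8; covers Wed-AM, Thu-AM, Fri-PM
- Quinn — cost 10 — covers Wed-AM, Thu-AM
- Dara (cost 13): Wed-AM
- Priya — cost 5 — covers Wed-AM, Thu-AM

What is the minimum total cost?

8

This is a weighted set-cover instance.
The greedy cost-per-new-shift heuristic would pick Priya and Iman for 13, but a cheaper cover exists.
Iman alone covers Wed-AM, Thu-AM, Fri-PM — every shift.
Total cost: 8.
No cover costs less than 8.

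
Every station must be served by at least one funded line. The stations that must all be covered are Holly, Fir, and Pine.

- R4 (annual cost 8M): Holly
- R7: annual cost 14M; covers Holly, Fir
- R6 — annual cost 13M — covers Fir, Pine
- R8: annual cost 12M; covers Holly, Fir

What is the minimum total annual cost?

The greedy cost-per-new-station heuristic would pick R8 and R6 for 25, but a cheaper cover exists.
Choose R4 and R6: together they cover Holly, Fir, Pine — every station.
Total annual cost: 8 + 13 = 21.
No cover costs less than 21.

21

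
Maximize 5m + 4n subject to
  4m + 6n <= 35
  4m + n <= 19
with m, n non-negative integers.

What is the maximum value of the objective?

Relaxing integrality, the LP optimum is 32.55 at (m,n) = (3.95, 3.2), which is not an integer point.
(m,n)=(4,3): 4·4+6·3=34≤35, 4·4+1·3=19≤19, objective 32.
(m,n)=(4,2): 4·4+6·2=28≤35, 4·4+1·2=18≤19, objective 28.
(m,n)=(3,3): 4·3+6·3=30≤35, 4·3+1·3=15≤19, objective 27.
The best lattice point is (4,3), giving 32.

32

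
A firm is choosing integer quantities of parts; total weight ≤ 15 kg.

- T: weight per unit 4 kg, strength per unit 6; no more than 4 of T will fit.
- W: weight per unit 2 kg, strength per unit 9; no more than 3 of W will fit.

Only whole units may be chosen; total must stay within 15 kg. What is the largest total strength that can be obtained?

Take 2×T and 3×W: weight 14 ≤ 15, strength 2·6 + 3·9 = 39.
W has the best ratio (9/2) and is taken to its limit of 3; remaining capacity is filled optimally with the others.

39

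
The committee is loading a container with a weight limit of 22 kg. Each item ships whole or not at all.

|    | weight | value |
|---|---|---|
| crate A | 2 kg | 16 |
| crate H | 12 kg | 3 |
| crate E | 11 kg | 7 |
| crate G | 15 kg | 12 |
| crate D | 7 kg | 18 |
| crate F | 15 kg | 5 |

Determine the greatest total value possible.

41

This is a 0-1 knapsack instance.
Take crate A, crate E, and crate D: weight 2 + 11 + 7 = 20 ≤ 22, value 16 + 7 + 18 = 41.
No other feasible combination does better.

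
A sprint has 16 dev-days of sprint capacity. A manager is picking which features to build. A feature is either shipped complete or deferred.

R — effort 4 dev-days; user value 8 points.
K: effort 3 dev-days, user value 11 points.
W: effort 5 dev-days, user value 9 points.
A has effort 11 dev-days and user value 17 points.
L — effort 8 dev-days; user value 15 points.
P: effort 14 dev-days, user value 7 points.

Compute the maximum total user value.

Allowing fractional choices, the relaxed optimum would be about 35.8, but features are indivisible.
K + W + L: effort 3 + 5 + 8 = 16 ≤ 16, user value 11 + 9 + 15 = 35.
R + K + L: effort 4 + 3 + 8 = 15 ≤ 16, user value 8 + 11 + 15 = 34.
R + K + W: effort 4 + 3 + 5 = 12 ≤ 16, user value 8 + 11 + 9 = 28.
Best is K, W, and L with total user value 35.

35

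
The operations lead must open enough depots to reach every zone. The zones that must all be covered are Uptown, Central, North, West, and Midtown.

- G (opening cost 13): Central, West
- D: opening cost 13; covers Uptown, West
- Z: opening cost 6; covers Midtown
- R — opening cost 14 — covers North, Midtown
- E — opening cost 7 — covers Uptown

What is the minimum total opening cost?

This is a weighted set-cover instance.
The greedy cost-per-new-zone heuristic would pick Z, G, E, and R for 40, but a cheaper cover exists.
Choose G, R, and E: together they cover Uptown, Central, North, West, Midtown — every zone.
Total opening cost: 13 + 14 + 7 = 34.
No cover costs less than 34.

34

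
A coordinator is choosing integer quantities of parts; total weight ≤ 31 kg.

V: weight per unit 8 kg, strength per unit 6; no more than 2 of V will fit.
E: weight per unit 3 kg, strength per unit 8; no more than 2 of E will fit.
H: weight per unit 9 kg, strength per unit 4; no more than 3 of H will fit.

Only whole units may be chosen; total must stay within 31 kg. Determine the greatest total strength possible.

32

2×V, 2×E, and 1×H: weight 31 ≤ 31, strength 2·6 + 2·8 + 1·4 = 32.
2×V and 2×E: weight 22 ≤ 31, strength 2·6 + 2·8 = 28.
Best is 32.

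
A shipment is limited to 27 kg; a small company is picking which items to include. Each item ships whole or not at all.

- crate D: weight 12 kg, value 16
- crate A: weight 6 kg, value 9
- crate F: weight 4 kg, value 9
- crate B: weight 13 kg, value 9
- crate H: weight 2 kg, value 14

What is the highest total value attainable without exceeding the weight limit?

Treat it as a binary knapsack problem.
Allowing fractional choices, the relaxed optimum would be about 50.1, but items are indivisible.
crate D + crate F + crate H: weight 12 + 4 + 2 = 18 ≤ 27, value 16 + 9 + 14 = 39.
crate A + crate F + crate B + crate H: weight 6 + 4 + 13 + 2 = 25 ≤ 27, value 9 + 9 + 9 + 14 = 41.
crate D + crate A + crate F + crate H: weight 12 + 6 + 4 + 2 = 24 ≤ 27, value 16 + 9 + 9 + 14 = 48.
Best is crate D, crate A, crate F, and crate H with total value 48.

48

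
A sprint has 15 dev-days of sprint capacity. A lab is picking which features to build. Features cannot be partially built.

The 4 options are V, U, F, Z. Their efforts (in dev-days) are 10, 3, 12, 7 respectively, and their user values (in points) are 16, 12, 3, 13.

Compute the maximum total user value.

28

Allowing fractional choices, the relaxed optimum would be about 33.0, but features are indivisible.
V: effort 10 ≤ 15, user value 16.
U + Z: effort 3 + 7 = 10 ≤ 15, user value 12 + 13 = 25.
V + U: effort 10 + 3 = 13 ≤ 15, user value 16 + 12 = 28.
Best is V and U with total user value 28.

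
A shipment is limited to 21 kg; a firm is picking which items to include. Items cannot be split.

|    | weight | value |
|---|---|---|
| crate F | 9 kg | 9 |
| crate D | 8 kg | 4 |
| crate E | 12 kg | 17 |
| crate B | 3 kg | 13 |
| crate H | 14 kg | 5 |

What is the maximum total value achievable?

30

Allowing fractional choices, the relaxed optimum would be about 36.0, but items are indivisible.
crate E + crate B: weight 12 + 3 = 15 ≤ 21, value 17 + 13 = 30.
crate F + crate E: weight 9 + 12 = 21 ≤ 21, value 9 + 17 = 26.
crate F + crate D + crate B: weight 9 + 8 + 3 = 20 ≤ 21, value 9 + 4 + 13 = 26.
Best is crate E and crate B with total value 30.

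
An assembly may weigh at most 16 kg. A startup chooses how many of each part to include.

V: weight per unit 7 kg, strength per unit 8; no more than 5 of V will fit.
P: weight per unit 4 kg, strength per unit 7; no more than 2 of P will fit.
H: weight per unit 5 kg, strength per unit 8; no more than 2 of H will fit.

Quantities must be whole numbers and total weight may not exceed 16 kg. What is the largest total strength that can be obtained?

This is a bounded integer knapsack.
P has the best ratio (7/4); taking only P gives at most 2×7 = 14 (stopped by the supply cap of 2).
Mixing does better — 1×P and 2×H: weight 14 ≤ 16, strength 1·7 + 2·8 = 23.

23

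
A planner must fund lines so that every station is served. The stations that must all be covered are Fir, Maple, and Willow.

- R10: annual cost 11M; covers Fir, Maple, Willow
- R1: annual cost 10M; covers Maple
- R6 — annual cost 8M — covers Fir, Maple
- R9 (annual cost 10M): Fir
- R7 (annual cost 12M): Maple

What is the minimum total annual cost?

This is a weighted set-cover instance.
R10 alone covers Fir, Maple, Willow — every station.
Total annual cost: 11.
No cover costs less than 11.

11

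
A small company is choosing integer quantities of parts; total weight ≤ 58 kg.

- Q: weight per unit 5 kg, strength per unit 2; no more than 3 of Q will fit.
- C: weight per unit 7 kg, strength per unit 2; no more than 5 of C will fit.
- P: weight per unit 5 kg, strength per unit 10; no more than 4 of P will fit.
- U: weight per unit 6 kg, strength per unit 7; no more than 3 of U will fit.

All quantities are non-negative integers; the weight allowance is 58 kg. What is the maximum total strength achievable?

P has the best ratio (10/5); taking only P gives at most 4×10 = 40 (stopped by the supply cap of 4).
Mixing does better — 1×Q, 2×C, 4×P, and 3×U: weight 57 ≤ 58, strength 1·2 + 2·2 + 4·10 + 3·7 = 67.

67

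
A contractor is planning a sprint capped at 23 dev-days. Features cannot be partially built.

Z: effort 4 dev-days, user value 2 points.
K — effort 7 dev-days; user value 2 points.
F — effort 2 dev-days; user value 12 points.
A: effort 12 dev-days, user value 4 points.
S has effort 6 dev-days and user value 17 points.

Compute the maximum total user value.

33

Z + F + S: effort 4 + 2 + 6 = 12 ≤ 23, user value 2 + 12 + 17 = 31.
Z + K + F + S: effort 4 + 7 + 2 + 6 = 19 ≤ 23, user value 2 + 2 + 12 + 17 = 33.
F + A + S: effort 2 + 12 + 6 = 20 ≤ 23, user value 12 + 4 + 17 = 33.
The maximum user value is 33; one optimal choice is Z, K, F, and S.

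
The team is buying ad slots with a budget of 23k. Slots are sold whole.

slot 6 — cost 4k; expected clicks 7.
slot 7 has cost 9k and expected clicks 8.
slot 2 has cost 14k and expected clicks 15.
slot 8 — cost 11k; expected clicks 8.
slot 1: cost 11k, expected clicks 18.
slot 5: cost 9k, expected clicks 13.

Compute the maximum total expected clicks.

slot 2 + slot 5: cost 14 + 9 = 23 ≤ 23, expected clicks 15 + 13 = 28.
slot 1 + slot 5: cost 11 + 9 = 20 ≤ 23, expected clicks 18 + 13 = 31.
slot 6 + slot 7 + slot 5: cost 4 + 9 + 9 = 22 ≤ 23, expected clicks 7 + 8 + 13 = 28.
Best is slot 1 and slot 5 with total expected clicks 31.

31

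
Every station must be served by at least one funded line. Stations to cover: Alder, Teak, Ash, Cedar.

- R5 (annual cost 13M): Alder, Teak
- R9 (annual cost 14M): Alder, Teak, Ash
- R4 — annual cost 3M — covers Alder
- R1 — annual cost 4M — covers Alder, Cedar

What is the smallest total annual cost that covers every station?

Choose R9 and R1: together they cover Alder, Teak, Ash, Cedar — every station.
Total annual cost: 14 + 4 = 18.
No cover costs less than 18.

18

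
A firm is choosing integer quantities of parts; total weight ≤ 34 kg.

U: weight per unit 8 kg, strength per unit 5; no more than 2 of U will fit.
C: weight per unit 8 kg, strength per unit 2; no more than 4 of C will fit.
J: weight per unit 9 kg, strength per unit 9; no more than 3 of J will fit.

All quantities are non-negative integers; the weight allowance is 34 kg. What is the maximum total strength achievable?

3×J: weight 27 ≤ 34, strength 3·9 = 27.
2×U and 2×J: weight 34 ≤ 34, strength 2·5 + 2·9 = 28.
Best is 28.

28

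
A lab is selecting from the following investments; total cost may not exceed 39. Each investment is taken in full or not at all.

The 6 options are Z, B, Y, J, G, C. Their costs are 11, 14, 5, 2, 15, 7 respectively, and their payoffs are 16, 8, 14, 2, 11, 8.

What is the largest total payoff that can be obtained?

49

Z + B + Y + J + C: cost 11 + 14 + 5 + 2 + 7 = 39 ≤ 39, payoff 16 + 8 + 14 + 2 + 8 = 48.
Z + Y + G + C: cost 11 + 5 + 15 + 7 = 38 ≤ 39, payoff 16 + 14 + 11 + 8 = 49.
Best is Z, Y, G, and C with total payoff 49.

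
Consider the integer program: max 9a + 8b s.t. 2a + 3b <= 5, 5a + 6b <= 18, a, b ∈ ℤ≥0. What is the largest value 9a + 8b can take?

18

The continuous relaxation peaks at (2.5, 0) with value 22.50; rounding to a feasible lattice point costs some objective.
(a,b)=(2,0): 2·2+3·0=4≤5, 5·2+6·0=10≤18, objective 18.
(a,b)=(1,1): 2·1+3·1=5≤5, 5·1+6·1=11≤18, objective 17.
(a,b)=(1,0): 2·1+3·0=2≤5, 5·1+6·0=5≤18, objective 9.
The best lattice point is (2,0), giving 18.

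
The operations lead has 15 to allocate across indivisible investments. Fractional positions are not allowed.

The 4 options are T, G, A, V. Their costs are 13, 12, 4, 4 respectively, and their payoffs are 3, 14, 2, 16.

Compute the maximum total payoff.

G: cost 12 ≤ 15, payoff 14.
V: cost 4 ≤ 15, payoff 16.
A + V: cost 4 + 4 = 8 ≤ 15, payoff 2 + 16 = 18.
Best is A and V with total payoff 18.

18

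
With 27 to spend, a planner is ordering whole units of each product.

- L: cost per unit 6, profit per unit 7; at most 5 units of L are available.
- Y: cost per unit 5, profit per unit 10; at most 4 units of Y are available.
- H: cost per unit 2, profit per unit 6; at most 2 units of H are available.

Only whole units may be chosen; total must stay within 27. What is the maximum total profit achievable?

H has the best ratio (6/2); taking only H gives at most 2×6 = 12 (stopped by the supply cap of 2).
Mixing does better — 4×Y and 2×H: cost 24 ≤ 27, profit 4·10 + 2·6 = 52.

52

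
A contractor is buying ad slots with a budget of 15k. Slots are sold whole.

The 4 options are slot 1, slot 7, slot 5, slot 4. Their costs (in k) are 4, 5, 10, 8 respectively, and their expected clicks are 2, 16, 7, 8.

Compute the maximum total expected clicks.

24

Treat it as a binary knapsack problem.
Allowing fractional choices, the relaxed optimum would be about 25.4, but ad slots are indivisible.
slot 7 + slot 5: cost 5 + 10 = 15 ≤ 15, expected clicks 16 + 7 = 23.
slot 1 + slot 7: cost 4 + 5 = 9 ≤ 15, expected clicks 2 + 16 = 18.
slot 7 + slot 4: cost 5 + 8 = 13 ≤ 15, expected clicks 16 + 8 = 24.
Best is slot 7 and slot 4 with total expected clicks 24.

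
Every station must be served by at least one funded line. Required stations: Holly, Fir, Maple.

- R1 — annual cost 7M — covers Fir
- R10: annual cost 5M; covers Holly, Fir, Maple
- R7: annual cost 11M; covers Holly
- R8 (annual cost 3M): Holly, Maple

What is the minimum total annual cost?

The greedy cost-per-new-station heuristic would pick R8 and R10 for 8, but a cheaper cover exists.
R10 alone covers Holly, Fir, Maple — every station.
Total annual cost: 5.
No cover costs less than 5.

5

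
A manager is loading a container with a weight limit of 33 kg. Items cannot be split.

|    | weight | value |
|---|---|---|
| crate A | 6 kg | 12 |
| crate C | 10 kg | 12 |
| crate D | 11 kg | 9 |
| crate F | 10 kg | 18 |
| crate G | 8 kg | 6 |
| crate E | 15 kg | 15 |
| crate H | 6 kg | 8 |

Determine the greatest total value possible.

This is a 0-1 knapsack instance.
Allowing fractional choices, the relaxed optimum would be about 51.0, but items are indivisible.
crate A + crate C + crate F + crate H: weight 6 + 10 + 10 + 6 = 32 ≤ 33, value 12 + 12 + 18 + 8 = 50.
crate A + crate F + crate E: weight 6 + 10 + 15 = 31 ≤ 33, value 12 + 18 + 15 = 45.
crate A + crate D + crate F + crate H: weight 6 + 11 + 10 + 6 = 33 ≤ 33, value 12 + 9 + 18 + 8 = 47.
Best is crate A, crate C, crate F, and crate H with total value 50.

50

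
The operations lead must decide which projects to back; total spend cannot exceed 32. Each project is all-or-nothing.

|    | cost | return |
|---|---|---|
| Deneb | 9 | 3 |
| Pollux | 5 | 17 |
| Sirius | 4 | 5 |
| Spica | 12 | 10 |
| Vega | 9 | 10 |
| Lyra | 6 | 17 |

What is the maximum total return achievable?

Pollux + Spica + Vega + Lyra: cost 5 + 12 + 9 + 6 = 32 ≤ 32, return 17 + 10 + 10 + 17 = 54.
Pollux + Sirius + Vega + Lyra: cost 5 + 4 + 9 + 6 = 24 ≤ 32, return 17 + 5 + 10 + 17 = 49.
Pollux + Sirius + Spica + Lyra: cost 5 + 4 + 12 + 6 = 27 ≤ 32, return 17 + 5 + 10 + 17 = 49.
Best is Pollux, Spica, Vega, and Lyra with total return 54.

54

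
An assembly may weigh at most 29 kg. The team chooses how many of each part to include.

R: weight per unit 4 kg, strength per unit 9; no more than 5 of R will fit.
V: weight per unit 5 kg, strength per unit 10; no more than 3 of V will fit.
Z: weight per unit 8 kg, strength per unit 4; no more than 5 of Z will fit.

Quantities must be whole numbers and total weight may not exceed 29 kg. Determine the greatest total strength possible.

57

This is a bounded integer knapsack.
4×R and 2×V: weight 26 ≤ 29, strength 4·9 + 2·10 = 56.
3×R and 3×V: weight 27 ≤ 29, strength 3·9 + 3·10 = 57.
Best is 57.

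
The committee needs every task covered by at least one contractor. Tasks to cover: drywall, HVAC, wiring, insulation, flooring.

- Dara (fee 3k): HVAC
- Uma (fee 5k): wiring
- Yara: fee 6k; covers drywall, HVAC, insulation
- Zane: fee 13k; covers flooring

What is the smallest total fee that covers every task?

Choose Uma, Yara, and Zane: together they cover drywall, HVAC, wiring, insulation, flooring — every task.
Total fee: 5 + 6 + 13 = 24.
No cover costs less than 24.

24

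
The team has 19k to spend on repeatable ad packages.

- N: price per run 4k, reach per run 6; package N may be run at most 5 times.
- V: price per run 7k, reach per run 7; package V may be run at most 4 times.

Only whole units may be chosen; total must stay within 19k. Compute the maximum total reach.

4×N: price 16 ≤ 19, reach 4·6 = 24.
3×N and 1×V: price 19 ≤ 19, reach 3·6 + 1·7 = 25.
Best is 25.

25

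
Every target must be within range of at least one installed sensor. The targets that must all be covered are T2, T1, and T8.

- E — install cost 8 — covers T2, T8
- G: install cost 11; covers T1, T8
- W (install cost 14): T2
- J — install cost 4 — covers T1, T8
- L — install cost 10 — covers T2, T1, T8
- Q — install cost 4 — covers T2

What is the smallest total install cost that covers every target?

Choose J and Q: together they cover T2, T1, T8 — every target.
Total install cost: 4 + 4 = 8.

8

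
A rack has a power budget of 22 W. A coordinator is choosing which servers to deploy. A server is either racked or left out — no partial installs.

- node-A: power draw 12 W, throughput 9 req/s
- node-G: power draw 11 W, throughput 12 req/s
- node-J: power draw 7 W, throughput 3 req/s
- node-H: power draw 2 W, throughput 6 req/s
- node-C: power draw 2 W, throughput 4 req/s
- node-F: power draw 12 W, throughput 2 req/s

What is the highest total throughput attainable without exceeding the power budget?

25

Allowing fractional choices, the relaxed optimum would be about 27.2, but servers are indivisible.
node-G + node-H + node-C: power draw 11 + 2 + 2 = 15 ≤ 22, throughput 12 + 6 + 4 = 22.
node-G + node-J + node-H + node-C: power draw 11 + 7 + 2 + 2 = 22 ≤ 22, throughput 12 + 3 + 6 + 4 = 25.
Best is node-G, node-J, node-H, and node-C with total throughput 25.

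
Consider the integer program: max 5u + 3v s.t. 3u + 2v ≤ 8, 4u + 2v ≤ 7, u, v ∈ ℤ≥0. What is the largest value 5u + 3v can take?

(u,v)=(0,3): 3·0+2·3=6≤8, 4·0+2·3=6≤7, objective 9.
(u,v)=(0,2): 3·0+2·2=4≤8, 4·0+2·2=4≤7, objective 6.
The best lattice point is (0,3), giving 9.

9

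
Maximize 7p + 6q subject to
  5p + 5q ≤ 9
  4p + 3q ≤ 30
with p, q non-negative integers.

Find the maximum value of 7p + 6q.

7

The continuous relaxation peaks at (1.8, 0) with value 12.60; rounding to a feasible lattice point costs some objective.
(p,q)=(1,0): 5·1+5·0=5≤9, 4·1+3·0=4≤30, objective 7.
(p,q)=(0,1): 5·0+5·1=5≤9, 4·0+3·1=3≤30, objective 6.
The best lattice point is (1,0), giving 7.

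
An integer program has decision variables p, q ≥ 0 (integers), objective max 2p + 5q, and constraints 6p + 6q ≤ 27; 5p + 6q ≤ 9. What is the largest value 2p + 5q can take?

5

Relaxing integrality, the LP optimum is 7.50 at (p,q) = (0, 1.5), which is not an integer point.
(p,q)=(0,1): 6·0+6·1=6≤27, 5·0+6·1=6≤9, objective 5.
(p,q)=(1,0): 6·1+6·0=6≤27, 5·1+6·0=5≤9, objective 2.
(p,q)=(0,0): 6·0+6·0=0≤27, 5·0+6·0=0≤9, objective 0.
No feasible integer point exceeds 5.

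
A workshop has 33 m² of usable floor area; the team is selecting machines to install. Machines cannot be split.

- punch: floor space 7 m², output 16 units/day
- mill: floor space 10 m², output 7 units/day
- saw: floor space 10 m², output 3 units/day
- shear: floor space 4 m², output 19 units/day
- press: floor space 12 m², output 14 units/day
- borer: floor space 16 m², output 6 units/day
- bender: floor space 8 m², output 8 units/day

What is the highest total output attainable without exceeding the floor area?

Take punch, shear, press, and bender: floor space 7 + 4 + 12 + 8 = 31 ≤ 33, output 16 + 19 + 14 + 8 = 57.
No other feasible combination does better.

57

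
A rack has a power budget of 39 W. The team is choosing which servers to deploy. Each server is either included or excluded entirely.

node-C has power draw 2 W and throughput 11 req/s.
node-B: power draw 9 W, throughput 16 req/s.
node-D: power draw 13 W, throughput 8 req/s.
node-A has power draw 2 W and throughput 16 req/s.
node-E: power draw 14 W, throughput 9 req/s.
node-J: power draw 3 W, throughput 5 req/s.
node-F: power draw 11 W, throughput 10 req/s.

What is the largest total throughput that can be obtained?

Allowing fractional choices, the relaxed optimum would be about 65.7, but servers are indivisible.
node-C + node-B + node-D + node-A + node-F: power draw 2 + 9 + 13 + 2 + 11 = 37 ≤ 39, throughput 11 + 16 + 8 + 16 + 10 = 61.
node-C + node-B + node-A + node-E + node-F: power draw 2 + 9 + 2 + 14 + 11 = 38 ≤ 39, throughput 11 + 16 + 16 + 9 + 10 = 62.
Best is node-C, node-B, node-A, node-E, and node-F with total throughput 62.

62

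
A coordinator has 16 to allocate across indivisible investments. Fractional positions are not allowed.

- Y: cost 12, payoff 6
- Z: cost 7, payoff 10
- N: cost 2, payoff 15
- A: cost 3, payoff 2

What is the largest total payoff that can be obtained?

27

Z + N: cost 7 + 2 = 9 ≤ 16, payoff 10 + 15 = 25.
Z + N + A: cost 7 + 2 + 3 = 12 ≤ 16, payoff 10 + 15 + 2 = 27.
Y + N: cost 12 + 2 = 14 ≤ 16, payoff 6 + 15 = 21.
Best is Z, N, and A with total payoff 27.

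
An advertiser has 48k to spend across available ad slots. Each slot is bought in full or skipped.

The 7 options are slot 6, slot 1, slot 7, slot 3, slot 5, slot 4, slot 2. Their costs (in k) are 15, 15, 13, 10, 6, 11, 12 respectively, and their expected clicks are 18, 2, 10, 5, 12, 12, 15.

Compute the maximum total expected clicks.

57

Allowing fractional choices, the relaxed optimum would be about 60.1, but ad slots are indivisible.
slot 6 + slot 7 + slot 5 + slot 4: cost 15 + 13 + 6 + 11 = 45 ≤ 48, expected clicks 18 + 10 + 12 + 12 = 52.
slot 6 + slot 7 + slot 5 + slot 2: cost 15 + 13 + 6 + 12 = 46 ≤ 48, expected clicks 18 + 10 + 12 + 15 = 55.
slot 6 + slot 5 + slot 4 + slot 2: cost 15 + 6 + 11 + 12 = 44 ≤ 48, expected clicks 18 + 12 + 12 + 15 = 57.
Best is slot 6, slot 5, slot 4, and slot 2 with total expected clicks 57.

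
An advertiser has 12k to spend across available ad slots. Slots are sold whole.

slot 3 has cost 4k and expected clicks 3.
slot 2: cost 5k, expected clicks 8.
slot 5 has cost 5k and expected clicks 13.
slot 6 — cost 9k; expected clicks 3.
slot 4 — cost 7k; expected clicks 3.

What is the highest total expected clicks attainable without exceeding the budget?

21

slot 3 + slot 5: cost 4 + 5 = 9 ≤ 12, expected clicks 3 + 13 = 16.
slot 2 + slot 5: cost 5 + 5 = 10 ≤ 12, expected clicks 8 + 13 = 21.
slot 5 + slot 4: cost 5 + 7 = 12 ≤ 12, expected clicks 13 + 3 = 16.
Best is slot 2 and slot 5 with total expected clicks 21.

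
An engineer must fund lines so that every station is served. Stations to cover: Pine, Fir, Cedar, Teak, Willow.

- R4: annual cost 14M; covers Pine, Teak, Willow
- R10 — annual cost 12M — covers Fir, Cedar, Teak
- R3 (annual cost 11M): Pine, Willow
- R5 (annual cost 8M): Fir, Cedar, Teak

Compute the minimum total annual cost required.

19

Choose R3 and R5: together they cover Pine, Fir, Cedar, Teak, Willow — every station.
Total annual cost: 11 + 8 = 19.
No cover costs less than 19.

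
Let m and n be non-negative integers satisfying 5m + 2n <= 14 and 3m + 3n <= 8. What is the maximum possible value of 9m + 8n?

(m,n)=(2,0): 5·2+2·0=10≤14, 3·2+3·0=6≤8, objective 18.
(m,n)=(1,1): 5·1+2·1=7≤14, 3·1+3·1=6≤8, objective 17.
Maximum is 18 at (m,n)=(2,0).

18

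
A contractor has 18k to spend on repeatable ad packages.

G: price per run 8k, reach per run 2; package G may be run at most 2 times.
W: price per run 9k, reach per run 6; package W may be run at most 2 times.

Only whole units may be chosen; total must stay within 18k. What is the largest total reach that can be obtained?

12

2×W: price 18 ≤ 18, reach 2·6 = 12.
1×G and 1×W: price 17 ≤ 18, reach 1·2 + 1·6 = 8.
Best is 12.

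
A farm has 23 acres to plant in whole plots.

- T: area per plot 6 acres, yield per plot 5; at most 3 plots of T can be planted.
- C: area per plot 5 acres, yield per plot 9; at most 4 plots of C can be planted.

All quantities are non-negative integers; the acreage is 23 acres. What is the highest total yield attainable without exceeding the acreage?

36

C has the best ratio (9/5); taking only C gives at most 4×9 = 36 (stopped by the area limit).
Optimal: 4×C: area 20 ≤ 23, yield 4·9 = 36.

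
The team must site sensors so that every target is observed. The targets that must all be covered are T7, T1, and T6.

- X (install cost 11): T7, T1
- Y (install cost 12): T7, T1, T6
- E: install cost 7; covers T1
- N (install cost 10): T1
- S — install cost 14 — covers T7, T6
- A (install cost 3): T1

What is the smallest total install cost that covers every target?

12

Y alone covers T7, T1, T6 — every target.
Total install cost: 12.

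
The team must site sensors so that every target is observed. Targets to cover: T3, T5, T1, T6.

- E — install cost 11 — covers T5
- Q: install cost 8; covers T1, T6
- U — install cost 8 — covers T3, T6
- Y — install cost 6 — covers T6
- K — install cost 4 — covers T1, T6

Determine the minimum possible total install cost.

23

Choose E, U, and K: together they cover T3, T5, T1, T6 — every target.
Total install cost: 11 + 8 + 4 = 23.
No cover costs less than 23.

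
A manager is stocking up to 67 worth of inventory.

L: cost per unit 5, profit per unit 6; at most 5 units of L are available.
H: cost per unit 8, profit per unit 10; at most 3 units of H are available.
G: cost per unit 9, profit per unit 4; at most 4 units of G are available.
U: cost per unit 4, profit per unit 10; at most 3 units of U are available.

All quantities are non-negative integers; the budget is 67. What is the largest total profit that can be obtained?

90

This is a bounded integer knapsack.
U has the best ratio (10/4); taking only U gives at most 3×10 = 30 (stopped by the supply cap of 3).
Mixing does better — 5×L, 3×H, and 3×U: cost 61 ≤ 67, profit 5·6 + 3·10 + 3·10 = 90.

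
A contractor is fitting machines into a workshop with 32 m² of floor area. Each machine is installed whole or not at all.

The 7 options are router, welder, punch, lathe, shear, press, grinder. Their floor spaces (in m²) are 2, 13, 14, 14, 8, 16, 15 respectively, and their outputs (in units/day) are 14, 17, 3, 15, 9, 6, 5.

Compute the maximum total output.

Allowing fractional choices, the relaxed optimum would be about 49.6, but machines are indivisible.
router + welder + shear: floor space 2 + 13 + 8 = 23 ≤ 32, output 14 + 17 + 9 = 40.
router + lathe + shear: floor space 2 + 14 + 8 = 24 ≤ 32, output 14 + 15 + 9 = 38.
router + welder + lathe: floor space 2 + 13 + 14 = 29 ≤ 32, output 14 + 17 + 15 = 46.
Best is router, welder, and lathe with total output 46.

46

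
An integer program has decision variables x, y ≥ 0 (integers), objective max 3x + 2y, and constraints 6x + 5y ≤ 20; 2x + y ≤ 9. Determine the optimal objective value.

(x,y)=(3,0): 6·3+5·0=18≤20, 2·3+1·0=6≤9, objective 9.
(x,y)=(2,1): 6·2+5·1=17≤20, 2·2+1·1=5≤9, objective 8.
No feasible integer point exceeds 9.

9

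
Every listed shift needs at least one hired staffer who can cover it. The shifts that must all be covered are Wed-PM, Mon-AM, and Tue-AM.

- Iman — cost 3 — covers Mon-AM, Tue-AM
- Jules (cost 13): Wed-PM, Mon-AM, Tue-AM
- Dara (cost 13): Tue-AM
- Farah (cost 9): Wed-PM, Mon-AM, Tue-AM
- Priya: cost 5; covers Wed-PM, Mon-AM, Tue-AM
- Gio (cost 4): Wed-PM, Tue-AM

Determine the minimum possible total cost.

The greedy cost-per-new-shift heuristic would pick Iman and Gio for 7, but a cheaper cover exists.
Priya alone covers Wed-PM, Mon-AM, Tue-AM — every shift.
Total cost: 5.
No cover costs less than 5.

5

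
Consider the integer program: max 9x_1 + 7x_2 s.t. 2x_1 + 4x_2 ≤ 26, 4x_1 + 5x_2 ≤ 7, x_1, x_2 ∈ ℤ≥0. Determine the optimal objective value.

(x_1,x_2)=(1,0): 2·1+4·0=2≤26, 4·1+5·0=4≤7, objective 9.
(x_1,x_2)=(0,1): 2·0+4·1=4≤26, 4·0+5·1=5≤7, objective 7.
The best lattice point is (1,0), giving 9.

9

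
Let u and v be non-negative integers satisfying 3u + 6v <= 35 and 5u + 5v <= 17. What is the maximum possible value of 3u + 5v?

The continuous relaxation peaks at (0, 3.4) with value 17.00; rounding to a feasible lattice point costs some objective.
(u,v)=(0,3) is feasible, giving 15.
(u,v)=(1,2) is feasible, giving 13.
No feasible integer point exceeds 15.

15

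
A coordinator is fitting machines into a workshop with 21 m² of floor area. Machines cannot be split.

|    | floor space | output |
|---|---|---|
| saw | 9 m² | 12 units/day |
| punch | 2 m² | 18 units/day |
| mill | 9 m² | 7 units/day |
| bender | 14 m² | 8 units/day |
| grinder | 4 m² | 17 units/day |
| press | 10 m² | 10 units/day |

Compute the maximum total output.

This is an integer program with binary decision variables.
Allowing fractional choices, the relaxed optimum would be about 53.0, but machines are indivisible.
punch + grinder + press: floor space 2 + 4 + 10 = 16 ≤ 21, output 18 + 17 + 10 = 45.
saw + punch + grinder: floor space 9 + 2 + 4 = 15 ≤ 21, output 12 + 18 + 17 = 47.
Best is saw, punch, and grinder with total output 47.

47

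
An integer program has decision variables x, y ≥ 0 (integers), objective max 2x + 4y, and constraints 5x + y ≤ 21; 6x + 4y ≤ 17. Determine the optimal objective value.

Relaxing integrality, the LP optimum is 17.00 at (x,y) = (0, 4.25), which is not an integer point.
(x,y)=(0,4): 5·0+1·4=4≤21, 6·0+4·4=16≤17, objective 16.
(x,y)=(0,3): 5·0+1·3=3≤21, 6·0+4·3=12≤17, objective 12.
No feasible integer point exceeds 16.

16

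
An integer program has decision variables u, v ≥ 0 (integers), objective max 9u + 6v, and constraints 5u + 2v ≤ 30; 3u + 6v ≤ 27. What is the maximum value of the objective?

(u,v)=(5,2) is feasible, giving 57.
(u,v)=(6,0) is feasible, giving 54.
(u,v)=(5,1) is feasible, giving 51.
No feasible integer point exceeds 57.

57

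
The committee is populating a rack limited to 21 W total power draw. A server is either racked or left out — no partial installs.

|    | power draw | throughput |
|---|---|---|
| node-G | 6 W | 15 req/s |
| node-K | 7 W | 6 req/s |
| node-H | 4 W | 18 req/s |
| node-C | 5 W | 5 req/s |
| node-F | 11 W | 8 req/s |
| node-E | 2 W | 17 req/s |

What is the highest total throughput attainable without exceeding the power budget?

Treat it as a binary knapsack problem.
Allowing fractional choices, the relaxed optimum would be about 58.4, but servers are indivisible.
node-G + node-H + node-C + node-E: power draw 6 + 4 + 5 + 2 = 17 ≤ 21, throughput 15 + 18 + 5 + 17 = 55.
node-G + node-K + node-H + node-E: power draw 6 + 7 + 4 + 2 = 19 ≤ 21, throughput 15 + 6 + 18 + 17 = 56.
Best is node-G, node-K, node-H, and node-E with total throughput 56.

56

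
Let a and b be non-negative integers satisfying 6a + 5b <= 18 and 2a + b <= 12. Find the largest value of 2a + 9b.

The continuous relaxation peaks at (0, 3.6) with value 32.40; rounding to a feasible lattice point costs some objective.
(a,b)=(0,3): 6·0+5·3=15≤18, 2·0+1·3=3≤12, objective 27.
(a,b)=(1,2): 6·1+5·2=16≤18, 2·1+1·2=4≤12, objective 20.
(a,b)=(0,2): 6·0+5·2=10≤18, 2·0+1·2=2≤12, objective 18.
No feasible integer point exceeds 27.

27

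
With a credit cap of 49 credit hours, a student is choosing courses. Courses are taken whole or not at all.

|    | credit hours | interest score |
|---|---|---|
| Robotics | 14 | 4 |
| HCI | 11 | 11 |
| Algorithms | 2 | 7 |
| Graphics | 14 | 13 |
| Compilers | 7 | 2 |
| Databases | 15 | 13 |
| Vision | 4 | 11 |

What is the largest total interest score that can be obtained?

55

Treat it as a binary knapsack problem.
Allowing fractional choices, the relaxed optimum would be about 55.9, but courses are indivisible.
HCI + Algorithms + Graphics + Databases + Vision: credit hours 11 + 2 + 14 + 15 + 4 = 46 ≤ 49, interest score 11 + 7 + 13 + 13 + 11 = 55.
HCI + Graphics + Databases + Vision: credit hours 11 + 14 + 15 + 4 = 44 ≤ 49, interest score 11 + 13 + 13 + 11 = 48.
Best is HCI, Algorithms, Graphics, Databases, and Vision with total interest score 55.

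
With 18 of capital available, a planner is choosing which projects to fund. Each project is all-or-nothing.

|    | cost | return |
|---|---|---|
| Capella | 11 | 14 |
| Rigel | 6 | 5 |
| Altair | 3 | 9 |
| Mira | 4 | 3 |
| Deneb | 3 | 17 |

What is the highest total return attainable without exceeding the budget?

Capella + Altair + Deneb: cost 11 + 3 + 3 = 17 ≤ 18, return 14 + 9 + 17 = 40.
Rigel + Altair + Mira + Deneb: cost 6 + 3 + 4 + 3 = 16 ≤ 18, return 5 + 9 + 3 + 17 = 34.
Best is Capella, Altair, and Deneb with total return 40.

40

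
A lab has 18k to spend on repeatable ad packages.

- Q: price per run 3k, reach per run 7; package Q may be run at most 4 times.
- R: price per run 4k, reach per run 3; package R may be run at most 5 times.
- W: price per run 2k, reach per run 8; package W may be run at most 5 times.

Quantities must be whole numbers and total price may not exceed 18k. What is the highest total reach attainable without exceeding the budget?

2×Q and 5×W: price 16 ≤ 18, reach 2·7 + 5·8 = 54.
3×Q and 4×W: price 17 ≤ 18, reach 3·7 + 4·8 = 53.
Best is 54.

54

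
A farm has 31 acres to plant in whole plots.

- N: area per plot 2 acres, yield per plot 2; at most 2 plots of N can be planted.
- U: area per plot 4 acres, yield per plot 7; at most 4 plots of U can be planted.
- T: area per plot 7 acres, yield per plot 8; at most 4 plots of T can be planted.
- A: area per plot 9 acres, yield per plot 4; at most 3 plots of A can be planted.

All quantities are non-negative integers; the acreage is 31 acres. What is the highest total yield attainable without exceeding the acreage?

44

U has the best ratio (7/4); taking only U gives at most 4×7 = 28 (stopped by the supply cap of 4).
Mixing does better — 4×U and 2×T: area 30 ≤ 31, yield 4·7 + 2·8 = 44.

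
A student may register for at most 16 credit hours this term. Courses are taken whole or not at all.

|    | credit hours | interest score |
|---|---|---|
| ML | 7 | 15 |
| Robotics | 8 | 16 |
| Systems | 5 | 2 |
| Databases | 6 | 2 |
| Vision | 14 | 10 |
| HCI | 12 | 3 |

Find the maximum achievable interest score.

31

Treat it as a binary knapsack problem.
Allowing fractional choices, the relaxed optimum would be about 31.7, but courses are indivisible.
ML + Robotics: credit hours 7 + 8 = 15 ≤ 16, interest score 15 + 16 = 31.
Robotics + Systems: credit hours 8 + 5 = 13 ≤ 16, interest score 16 + 2 = 18.
Best is ML and Robotics with total interest score 31.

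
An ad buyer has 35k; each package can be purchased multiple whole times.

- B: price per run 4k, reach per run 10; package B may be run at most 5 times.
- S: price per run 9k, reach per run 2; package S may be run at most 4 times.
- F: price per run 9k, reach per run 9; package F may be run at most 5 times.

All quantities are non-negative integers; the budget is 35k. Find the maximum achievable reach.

5×B and 1×F: price 29 ≤ 35, reach 5·10 + 1·9 = 59.
4×B and 2×F: price 34 ≤ 35, reach 4·10 + 2·9 = 58.
Best is 59.

59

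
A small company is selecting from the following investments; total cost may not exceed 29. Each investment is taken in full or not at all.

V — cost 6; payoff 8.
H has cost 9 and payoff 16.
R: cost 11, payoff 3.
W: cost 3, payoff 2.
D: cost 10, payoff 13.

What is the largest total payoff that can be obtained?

39

Allowing fractional choices, the relaxed optimum would be about 39.3, but investments are indivisible.
H + W + D: cost 9 + 3 + 10 = 22 ≤ 29, payoff 16 + 2 + 13 = 31.
V + H + W + D: cost 6 + 9 + 3 + 10 = 28 ≤ 29, payoff 8 + 16 + 2 + 13 = 39.
V + H + D: cost 6 + 9 + 10 = 25 ≤ 29, payoff 8 + 16 + 13 = 37.
Best is V, H, W, and D with total payoff 39.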